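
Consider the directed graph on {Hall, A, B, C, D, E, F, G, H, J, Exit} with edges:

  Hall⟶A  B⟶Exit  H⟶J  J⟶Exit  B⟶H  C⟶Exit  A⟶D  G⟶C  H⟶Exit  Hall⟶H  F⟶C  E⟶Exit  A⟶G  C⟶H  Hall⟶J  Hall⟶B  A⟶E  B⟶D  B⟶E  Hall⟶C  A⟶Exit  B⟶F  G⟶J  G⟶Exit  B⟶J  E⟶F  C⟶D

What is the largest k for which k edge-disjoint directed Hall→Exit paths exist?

Assign every edge capacity 1; by Menger, the answer equals the max flow.
Path Hall→A→Exit (+1); total 1.
Path Hall→B→Exit (+1); total 2.
Path Hall→C→Exit (+1); total 3.
Path Hall→H→Exit (+1); total 4.
Path Hall→J→Exit (+1); total 5.
No residual Hall→Exit path; max flow = 5.
Certifying cut of size 5: {Hall→A, Hall→B, Hall→C, Hall→H, Hall→J}.

5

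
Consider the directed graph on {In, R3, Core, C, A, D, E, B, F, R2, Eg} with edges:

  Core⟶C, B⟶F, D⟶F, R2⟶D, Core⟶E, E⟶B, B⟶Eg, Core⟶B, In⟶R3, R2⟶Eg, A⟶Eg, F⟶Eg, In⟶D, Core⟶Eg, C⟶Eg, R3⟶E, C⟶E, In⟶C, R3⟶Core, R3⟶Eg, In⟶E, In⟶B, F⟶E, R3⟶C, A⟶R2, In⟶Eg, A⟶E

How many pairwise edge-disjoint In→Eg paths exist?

Assign every edge capacity 1; by Menger, the answer equals the max flow.
Path In→Eg (+1); total 1.
Path In→R3→Eg (+1); total 2.
Path In→C→Eg (+1); total 3.
Path In→B→Eg (+1); total 4.
Path In→D→F→Eg (+1); total 5.
No residual In→Eg path; max flow = 5.
Certifying cut of size 5: {B→Eg, F→Eg, In→C, In→Eg, In→R3}.

5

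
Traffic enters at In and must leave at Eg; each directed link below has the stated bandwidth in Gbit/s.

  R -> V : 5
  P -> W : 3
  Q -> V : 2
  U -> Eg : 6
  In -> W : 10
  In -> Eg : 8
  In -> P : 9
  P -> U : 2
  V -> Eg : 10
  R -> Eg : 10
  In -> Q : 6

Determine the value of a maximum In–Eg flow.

12

Augment In→Eg: bottleneck 8, flow now 8.
Augment In→P→U→Eg: bottleneck 2, flow now 10.
Augment In→Q→V→Eg: bottleneck 2, flow now 12.
No augmenting path remains; maximum flow = 12.
In the residual graph, reachable from In: {In, P, Q, W}.
Min-cut edges: In→Eg (8), P→U (2), Q→V (2); capacity 8 + 2 + 2 = 12.
This cut is saturated, so no flow can exceed 12.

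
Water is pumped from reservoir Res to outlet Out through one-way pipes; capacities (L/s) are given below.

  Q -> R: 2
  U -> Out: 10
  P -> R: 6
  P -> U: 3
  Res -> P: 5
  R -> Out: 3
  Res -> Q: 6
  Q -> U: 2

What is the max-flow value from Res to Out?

8

Augment Res→P→R→Out: bottleneck 3, flow now 3.
Augment Res→P→U→Out: bottleneck 2, flow now 5.
Augment Res→Q→U→Out: bottleneck 2, flow now 7.
Augment Res→Q→R→P→U→Out: bottleneck 1, flow now 8. (uses reverse residual edge)
No augmenting path remains; maximum flow = 8.
In the residual graph, reachable from Res: {Res, P, Q, R}.
Min-cut edges: P→U (3), Q→U (2), R→Out (3); capacity 3 + 2 + 3 = 8.
This cut is saturated, so no flow can exceed 8.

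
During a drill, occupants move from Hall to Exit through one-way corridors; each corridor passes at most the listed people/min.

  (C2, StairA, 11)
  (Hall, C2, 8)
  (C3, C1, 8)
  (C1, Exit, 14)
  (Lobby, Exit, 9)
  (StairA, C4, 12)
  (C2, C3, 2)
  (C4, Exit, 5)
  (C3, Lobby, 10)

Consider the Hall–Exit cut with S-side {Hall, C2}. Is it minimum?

Given cut capacity: 11 + 2 = 13.
Augment Hall→C2→StairA→C4→Exit: bottleneck 5, flow now 5.
Augment Hall→C2→C3→C1→Exit: bottleneck 2, flow now 7.
No augmenting path remains; maximum flow = 7.
In the residual graph, reachable from Hall: {Hall, C2, StairA, C4}.
Min-cut edges: C2→C3 (2), C4→Exit (5); capacity 2 + 5 = 7.
Cut capacity 13 exceeds the max flow 7, so it is not minimum.

No — its capacity is 13, but the minimum cut has capacity 7.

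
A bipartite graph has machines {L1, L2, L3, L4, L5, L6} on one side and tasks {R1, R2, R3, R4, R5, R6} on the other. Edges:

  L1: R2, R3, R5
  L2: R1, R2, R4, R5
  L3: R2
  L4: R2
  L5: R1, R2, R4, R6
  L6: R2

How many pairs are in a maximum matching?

4

Unit-capacity flow: source→left, listed edges, right→sink; max matching = max flow.
Augmenting path L1→R2 (+1); matched 1.
Augmenting path L2→R1 (+1); matched 2.
Augmenting path L5→R4 (+1); matched 3.
Augmenting path L3→R2→L1→R3 (+1); matched 4.
No augmenting path remains; maximum matching = 4.
König certificate: {L1, L2, L5, R2} is a vertex cover of size 4 (every listed pair touches it), so no matching can be larger.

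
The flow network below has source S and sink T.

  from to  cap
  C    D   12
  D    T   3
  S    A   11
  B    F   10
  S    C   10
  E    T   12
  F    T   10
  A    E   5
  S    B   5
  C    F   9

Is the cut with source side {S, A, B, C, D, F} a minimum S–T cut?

Given cut capacity: 5 + 3 + 10 = 18.
Augment S→A→E→T: bottleneck 5, flow now 5.
Augment S→B→F→T: bottleneck 5, flow now 10.
Augment S→C→D→T: bottleneck 3, flow now 13.
Augment S→C→F→T: bottleneck 5, flow now 18.
No augmenting path remains; maximum flow = 18.
Cut capacity 18 equals the max flow, so it is a minimum cut.

Yes — it is a minimum cut (capacity 18).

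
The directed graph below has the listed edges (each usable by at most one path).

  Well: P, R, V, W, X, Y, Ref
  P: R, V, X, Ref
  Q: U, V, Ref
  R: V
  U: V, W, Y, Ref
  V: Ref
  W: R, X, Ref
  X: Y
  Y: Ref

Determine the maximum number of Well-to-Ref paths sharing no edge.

Assign every edge capacity 1; by Menger, the answer equals the max flow.
Path Well→Ref (+1); total 1.
Path Well→P→Ref (+1); total 2.
Path Well→V→Ref (+1); total 3.
Path Well→W→Ref (+1); total 4.
Path Well→Y→Ref (+1); total 5.
No residual Well→Ref path; max flow = 5.
Certifying cut of size 5: {V→Ref, Well→P, Well→Ref, Well→W, Y→Ref}.

5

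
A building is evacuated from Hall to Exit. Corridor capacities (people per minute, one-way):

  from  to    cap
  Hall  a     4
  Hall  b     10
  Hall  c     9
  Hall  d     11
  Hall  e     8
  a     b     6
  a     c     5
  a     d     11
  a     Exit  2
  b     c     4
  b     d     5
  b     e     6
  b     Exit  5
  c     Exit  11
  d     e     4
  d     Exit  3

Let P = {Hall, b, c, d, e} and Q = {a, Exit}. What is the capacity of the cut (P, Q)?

23

Edges leaving {Hall, b, c, d, e}: Hall→a (4), b→Exit (5), c→Exit (11), d→Exit (3).
Cut capacity = 4 + 5 + 11 + 3 = 23.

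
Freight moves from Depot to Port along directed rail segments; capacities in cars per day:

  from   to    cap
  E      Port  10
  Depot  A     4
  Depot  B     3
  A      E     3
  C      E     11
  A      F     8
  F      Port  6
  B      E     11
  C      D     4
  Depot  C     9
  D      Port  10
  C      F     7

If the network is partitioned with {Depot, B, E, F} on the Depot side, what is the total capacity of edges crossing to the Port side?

Edges leaving {Depot, B, E, F}: Depot→A (4), Depot→C (9), E→Port (10), F→Port (6).
Cut capacity = 4 + 9 + 10 + 6 = 29.

29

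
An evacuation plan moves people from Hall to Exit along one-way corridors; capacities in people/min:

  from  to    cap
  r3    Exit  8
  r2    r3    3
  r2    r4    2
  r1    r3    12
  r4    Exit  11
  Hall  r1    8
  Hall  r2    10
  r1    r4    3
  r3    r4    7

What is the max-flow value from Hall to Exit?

Augment Hall→r1→r3→Exit: bottleneck 8, flow now 8.
Augment Hall→r2→r4→Exit: bottleneck 2, flow now 10.
Augment Hall→r2→r3→r4→Exit: bottleneck 3, flow now 13.
No augmenting path remains; maximum flow = 13.
In the residual graph, reachable from Hall: {Hall, r2}.
Min-cut edges: Hall→r1 (8), r2→r3 (3), r2→r4 (2); capacity 8 + 3 + 2 = 13.
This cut is saturated, so no flow can exceed 13.

13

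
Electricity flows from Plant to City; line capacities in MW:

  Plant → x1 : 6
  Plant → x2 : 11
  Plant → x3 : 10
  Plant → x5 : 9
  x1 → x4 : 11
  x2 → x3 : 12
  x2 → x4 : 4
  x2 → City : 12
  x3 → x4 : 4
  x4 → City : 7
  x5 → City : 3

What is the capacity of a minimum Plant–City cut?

Augment Plant→x2→City: bottleneck 11, flow now 11.
Augment Plant→x5→City: bottleneck 3, flow now 14.
Augment Plant→x1→x4→City: bottleneck 6, flow now 20.
Augment Plant→x3→x4→City: bottleneck 1, flow now 21.
No augmenting path remains; maximum flow = 21.
By max-flow min-cut, the minimum cut capacity equals the max flow.
In the residual graph, reachable from Plant: {Plant, x1, x3, x4, x5}.
Min-cut edges: Plant→x2 (11), x4→City (7), x5→City (3); capacity 11 + 7 + 3 = 21.

21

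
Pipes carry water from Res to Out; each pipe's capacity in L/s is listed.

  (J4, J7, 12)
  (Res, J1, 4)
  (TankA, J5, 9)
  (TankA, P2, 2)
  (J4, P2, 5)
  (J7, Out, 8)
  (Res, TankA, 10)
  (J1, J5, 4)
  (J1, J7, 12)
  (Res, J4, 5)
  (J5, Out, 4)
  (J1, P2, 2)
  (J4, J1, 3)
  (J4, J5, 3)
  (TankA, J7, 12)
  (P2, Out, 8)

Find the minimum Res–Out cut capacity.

Augment Res→J4→P2→Out: bottleneck 5, flow now 5.
Augment Res→TankA→P2→Out: bottleneck 2, flow now 7.
Augment Res→TankA→J5→Out: bottleneck 4, flow now 11.
Augment Res→TankA→J7→Out: bottleneck 4, flow now 15.
Augment Res→J1→P2→Out: bottleneck 1, flow now 16.
Augment Res→J1→J7→Out: bottleneck 3, flow now 19.
No augmenting path remains; maximum flow = 19.
By max-flow min-cut, the minimum cut capacity equals the max flow.
In the residual graph, reachable from Res: {Res}.
Min-cut edges: Res→J4 (5), Res→TankA (10), Res→J1 (4); capacity 5 + 10 + 4 = 19.

19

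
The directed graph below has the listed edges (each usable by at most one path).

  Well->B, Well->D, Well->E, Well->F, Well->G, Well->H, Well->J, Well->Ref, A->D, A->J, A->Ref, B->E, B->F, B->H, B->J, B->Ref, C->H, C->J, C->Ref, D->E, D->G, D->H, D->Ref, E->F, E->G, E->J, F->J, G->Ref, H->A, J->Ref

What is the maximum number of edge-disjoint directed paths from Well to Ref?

6

Assign every edge capacity 1; by Menger, the answer equals the max flow.
Path Well→Ref (+1); total 1.
Path Well→B→Ref (+1); total 2.
Path Well→D→Ref (+1); total 3.
Path Well→G→Ref (+1); total 4.
Path Well→J→Ref (+1); total 5.
Path Well→H→A→Ref (+1); total 6.
No residual Well→Ref path; max flow = 6.
Certifying cut of size 6: {G→Ref, J→Ref, Well→B, Well→D, Well→H, Well→Ref}.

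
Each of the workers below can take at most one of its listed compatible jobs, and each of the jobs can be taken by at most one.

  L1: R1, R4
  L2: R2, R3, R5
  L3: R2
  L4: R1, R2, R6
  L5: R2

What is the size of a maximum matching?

Unit-capacity flow: source→left, listed edges, right→sink; max matching = max flow.
Augmenting path L1→R1 (+1); matched 1.
Augmenting path L2→R2 (+1); matched 2.
Augmenting path L4→R6 (+1); matched 3.
Augmenting path L3→R2→L2→R3 (+1); matched 4.
No augmenting path remains; maximum matching = 4.
König certificate: {L1, L2, L4, R2} is a vertex cover of size 4 (every listed pair touches it), so no matching can be larger.

4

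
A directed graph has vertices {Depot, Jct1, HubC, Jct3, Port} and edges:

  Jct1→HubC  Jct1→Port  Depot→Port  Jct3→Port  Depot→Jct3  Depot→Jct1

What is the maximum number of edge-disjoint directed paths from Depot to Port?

Assign every edge capacity 1; by Menger, the answer equals the max flow.
Path Depot→Port (+1); total 1.
Path Depot→Jct1→Port (+1); total 2.
Path Depot→Jct3→Port (+1); total 3.
No residual Depot→Port path; max flow = 3.
Certifying cut of size 3: {Depot→Jct1, Depot→Jct3, Depot→Port}.

3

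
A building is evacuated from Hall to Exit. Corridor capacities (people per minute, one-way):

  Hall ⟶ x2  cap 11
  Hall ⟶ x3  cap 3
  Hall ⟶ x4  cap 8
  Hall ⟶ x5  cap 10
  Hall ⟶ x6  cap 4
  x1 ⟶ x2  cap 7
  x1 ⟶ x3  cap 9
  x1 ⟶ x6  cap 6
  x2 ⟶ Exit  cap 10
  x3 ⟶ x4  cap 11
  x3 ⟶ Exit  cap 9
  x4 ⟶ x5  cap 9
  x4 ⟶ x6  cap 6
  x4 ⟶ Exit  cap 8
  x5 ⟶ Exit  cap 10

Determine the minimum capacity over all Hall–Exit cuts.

Augment Hall→x2→Exit: bottleneck 10, flow now 10.
Augment Hall→x3→Exit: bottleneck 3, flow now 13.
Augment Hall→x4→Exit: bottleneck 8, flow now 21.
Augment Hall→x5→Exit: bottleneck 10, flow now 31.
No augmenting path remains; maximum flow = 31.
By max-flow min-cut, the minimum cut capacity equals the max flow.
In the residual graph, reachable from Hall: {Hall, x2, x6}.
Min-cut edges: Hall→x3 (3), Hall→x4 (8), Hall→x5 (10), x2→Exit (10); capacity 3 + 8 + 10 + 10 = 31.

31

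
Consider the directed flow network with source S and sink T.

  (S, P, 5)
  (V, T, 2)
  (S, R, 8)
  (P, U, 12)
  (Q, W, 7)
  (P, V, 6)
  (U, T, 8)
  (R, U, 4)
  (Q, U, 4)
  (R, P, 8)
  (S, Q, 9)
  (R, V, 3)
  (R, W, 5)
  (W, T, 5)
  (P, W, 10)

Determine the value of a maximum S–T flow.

Augment S→P→U→T: bottleneck 5, flow now 5.
Augment S→Q→U→T: bottleneck 3, flow now 8.
Augment S→Q→W→T: bottleneck 5, flow now 13.
Augment S→R→V→T: bottleneck 2, flow now 15.
No augmenting path remains; maximum flow = 15.
In the residual graph, reachable from S: {S, P, Q, R, U, V, W}.
Min-cut edges: U→T (8), V→T (2), W→T (5); capacity 8 + 2 + 5 = 15.
This cut is saturated, so no flow can exceed 15.

15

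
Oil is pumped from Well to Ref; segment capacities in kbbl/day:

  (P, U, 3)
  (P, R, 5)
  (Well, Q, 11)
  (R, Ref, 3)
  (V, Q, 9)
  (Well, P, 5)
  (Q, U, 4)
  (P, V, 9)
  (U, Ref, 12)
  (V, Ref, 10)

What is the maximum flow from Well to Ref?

Augment Well→P→R→Ref: bottleneck 3, flow now 3.
Augment Well→P→U→Ref: bottleneck 2, flow now 5.
Augment Well→Q→U→Ref: bottleneck 4, flow now 9.
No augmenting path remains; maximum flow = 9.
In the residual graph, reachable from Well: {Well, Q}.
Min-cut edges: Well→P (5), Q→U (4); capacity 5 + 4 = 9.
This cut is saturated, so no flow can exceed 9.

9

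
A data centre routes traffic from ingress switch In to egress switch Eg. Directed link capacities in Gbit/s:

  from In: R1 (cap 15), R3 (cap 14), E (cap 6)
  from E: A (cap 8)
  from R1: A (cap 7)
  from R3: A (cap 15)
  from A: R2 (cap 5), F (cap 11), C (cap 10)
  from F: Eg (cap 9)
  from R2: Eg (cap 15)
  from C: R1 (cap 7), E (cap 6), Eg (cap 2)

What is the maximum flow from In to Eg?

16

Augment In→E→A→F→Eg: bottleneck 6, flow now 6.
Augment In→R1→A→F→Eg: bottleneck 3, flow now 9.
Augment In→R1→A→R2→Eg: bottleneck 4, flow now 13.
Augment In→R3→A→R2→Eg: bottleneck 1, flow now 14.
Augment In→R3→A→C→Eg: bottleneck 2, flow now 16.
No augmenting path remains; maximum flow = 16.
In the residual graph, reachable from In: {In, E, R1, R3, A, F, C}.
Min-cut edges: A→R2 (5), F→Eg (9), C→Eg (2); capacity 5 + 9 + 2 = 16.
This cut is saturated, so no flow can exceed 16.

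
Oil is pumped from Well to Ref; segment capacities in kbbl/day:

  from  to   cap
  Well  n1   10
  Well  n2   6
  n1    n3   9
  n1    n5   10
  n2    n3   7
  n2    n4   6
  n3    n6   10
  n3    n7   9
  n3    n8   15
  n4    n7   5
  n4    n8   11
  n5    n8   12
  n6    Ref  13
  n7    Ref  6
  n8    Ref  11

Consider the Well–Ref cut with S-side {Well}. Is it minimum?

Given cut capacity: 10 + 6 = 16.
Augment Well→n1→n3→n6→Ref: bottleneck 9, flow now 9.
Augment Well→n1→n5→n8→Ref: bottleneck 1, flow now 10.
Augment Well→n2→n3→n6→Ref: bottleneck 1, flow now 11.
Augment Well→n2→n3→n7→Ref: bottleneck 5, flow now 16.
No augmenting path remains; maximum flow = 16.
Cut capacity 16 equals the max flow, so it is a minimum cut.

Yes — it is a minimum cut (capacity 16).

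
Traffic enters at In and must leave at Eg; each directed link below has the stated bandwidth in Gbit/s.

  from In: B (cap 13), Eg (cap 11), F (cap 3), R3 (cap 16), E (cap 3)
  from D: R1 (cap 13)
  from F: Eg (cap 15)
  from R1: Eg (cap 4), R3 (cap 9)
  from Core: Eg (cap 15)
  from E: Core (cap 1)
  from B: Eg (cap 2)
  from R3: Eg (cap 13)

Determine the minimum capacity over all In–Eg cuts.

Augment In→Eg: bottleneck 11, flow now 11.
Augment In→F→Eg: bottleneck 3, flow now 14.
Augment In→B→Eg: bottleneck 2, flow now 16.
Augment In→R3→Eg: bottleneck 13, flow now 29.
Augment In→E→Core→Eg: bottleneck 1, flow now 30.
No augmenting path remains; maximum flow = 30.
By max-flow min-cut, the minimum cut capacity equals the max flow.
In the residual graph, reachable from In: {In, E, B, R3}.
Min-cut edges: In→F (3), In→Eg (11), E→Core (1), B→Eg (2), R3→Eg (13); capacity 3 + 11 + 1 + 2 + 13 = 30.

30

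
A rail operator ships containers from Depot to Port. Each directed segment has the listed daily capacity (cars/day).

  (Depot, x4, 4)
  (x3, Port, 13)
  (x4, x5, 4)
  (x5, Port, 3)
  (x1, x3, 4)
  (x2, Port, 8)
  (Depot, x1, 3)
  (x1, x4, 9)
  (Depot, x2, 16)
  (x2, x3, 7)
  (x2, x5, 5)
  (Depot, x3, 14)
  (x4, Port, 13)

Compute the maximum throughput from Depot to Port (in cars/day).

31

Augment Depot→x2→Port: bottleneck 8, flow now 8.
Augment Depot→x3→Port: bottleneck 13, flow now 21.
Augment Depot→x4→Port: bottleneck 4, flow now 25.
Augment Depot→x1→x4→Port: bottleneck 3, flow now 28.
Augment Depot→x2→x5→Port: bottleneck 3, flow now 31.
No augmenting path remains; maximum flow = 31.
In the residual graph, reachable from Depot: {Depot, x2, x3, x5}.
Min-cut edges: Depot→x1 (3), Depot→x4 (4), x2→Port (8), x3→Port (13), x5→Port (3); capacity 3 + 4 + 8 + 13 + 3 = 31.
This cut is saturated, so no flow can exceed 31.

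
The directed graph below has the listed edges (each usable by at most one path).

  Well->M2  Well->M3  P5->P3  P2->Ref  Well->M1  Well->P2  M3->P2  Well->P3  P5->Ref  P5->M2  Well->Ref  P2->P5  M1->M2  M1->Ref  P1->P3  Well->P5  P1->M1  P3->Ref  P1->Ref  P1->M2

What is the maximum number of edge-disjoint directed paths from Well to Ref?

Assign every edge capacity 1; by Menger, the answer equals the max flow.
Path Well→Ref (+1); total 1.
Path Well→P5→Ref (+1); total 2.
Path Well→P3→Ref (+1); total 3.
Path Well→M1→Ref (+1); total 4.
Path Well→P2→Ref (+1); total 5.
No residual Well→Ref path; max flow = 5.
Certifying cut of size 5: {P2→Ref, P3→Ref, P5→Ref, Well→M1, Well→Ref}.

5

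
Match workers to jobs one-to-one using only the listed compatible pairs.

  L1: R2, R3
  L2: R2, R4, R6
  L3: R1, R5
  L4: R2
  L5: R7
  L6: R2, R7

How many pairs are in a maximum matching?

Unit-capacity flow: source→left, listed edges, right→sink; max matching = max flow.
Augmenting path L1→R2 (+1); matched 1.
Augmenting path L2→R4 (+1); matched 2.
Augmenting path L3→R1 (+1); matched 3.
Augmenting path L5→R7 (+1); matched 4.
Augmenting path L4→R2→L1→R3 (+1); matched 5.
No augmenting path remains; maximum matching = 5.
König certificate: {L1, L2, L3, R2, R7} is a vertex cover of size 5 (every listed pair touches it), so no matching can be larger.

5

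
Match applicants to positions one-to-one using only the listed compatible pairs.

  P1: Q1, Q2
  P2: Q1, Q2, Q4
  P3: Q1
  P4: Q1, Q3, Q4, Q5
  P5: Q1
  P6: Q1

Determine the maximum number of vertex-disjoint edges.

Unit-capacity flow: source→left, listed edges, right→sink; max matching = max flow.
Augmenting path P1→Q1 (+1); matched 1.
Augmenting path P2→Q2 (+1); matched 2.
Augmenting path P4→Q3 (+1); matched 3.
Augmenting path P3→Q1→P1→Q2→P2→Q4 (+1); matched 4.
No augmenting path remains; maximum matching = 4.
König certificate: {P1, P2, P4, Q1} is a vertex cover of size 4 (every listed pair touches it), so no matching can be larger.

4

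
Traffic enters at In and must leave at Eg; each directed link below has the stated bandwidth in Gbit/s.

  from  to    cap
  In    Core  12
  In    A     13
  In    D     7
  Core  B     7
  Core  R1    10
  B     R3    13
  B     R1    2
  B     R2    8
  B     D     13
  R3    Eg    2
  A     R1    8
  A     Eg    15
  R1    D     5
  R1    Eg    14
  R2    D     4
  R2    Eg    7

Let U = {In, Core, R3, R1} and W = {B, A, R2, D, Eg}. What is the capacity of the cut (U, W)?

Edges leaving {In, Core, R3, R1}: In→A (13), In→D (7), Core→B (7), R3→Eg (2), R1→D (5), R1→Eg (14).
Cut capacity = 13 + 7 + 7 + 2 + 5 + 14 = 48.

48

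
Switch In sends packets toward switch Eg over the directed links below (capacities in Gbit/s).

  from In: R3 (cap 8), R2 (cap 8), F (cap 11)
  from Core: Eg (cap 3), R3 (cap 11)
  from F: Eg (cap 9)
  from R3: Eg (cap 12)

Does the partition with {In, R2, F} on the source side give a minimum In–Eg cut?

Given cut capacity: 8 + 9 = 17.
Augment In→F→Eg: bottleneck 9, flow now 9.
Augment In→R3→Eg: bottleneck 8, flow now 17.
No augmenting path remains; maximum flow = 17.
Cut capacity 17 equals the max flow, so it is a minimum cut.

Yes — it is a minimum cut (capacity 17).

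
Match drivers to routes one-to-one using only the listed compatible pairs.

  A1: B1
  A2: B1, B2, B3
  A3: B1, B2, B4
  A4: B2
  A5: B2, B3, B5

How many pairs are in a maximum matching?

Unit-capacity flow: source→left, listed edges, right→sink; max matching = max flow.
Augmenting path A1→B1 (+1); matched 1.
Augmenting path A2→B2 (+1); matched 2.
Augmenting path A3→B4 (+1); matched 3.
Augmenting path A5→B3 (+1); matched 4.
Augmenting path A4→B2→A2→B3→A5→B5 (+1); matched 5.
No augmenting path remains; maximum matching = 5.
König certificate: {A1, A2, A3, A4, A5} is a vertex cover of size 5 (every listed pair touches it), so no matching can be larger.

5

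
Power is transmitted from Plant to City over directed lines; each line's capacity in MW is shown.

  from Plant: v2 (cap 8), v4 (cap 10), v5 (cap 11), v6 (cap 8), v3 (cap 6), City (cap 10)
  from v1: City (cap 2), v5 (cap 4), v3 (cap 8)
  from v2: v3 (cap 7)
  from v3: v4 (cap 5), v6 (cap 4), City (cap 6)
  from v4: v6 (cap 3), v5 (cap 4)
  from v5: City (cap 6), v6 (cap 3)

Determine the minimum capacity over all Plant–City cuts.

Augment Plant→City: bottleneck 10, flow now 10.
Augment Plant→v3→City: bottleneck 6, flow now 16.
Augment Plant→v5→City: bottleneck 6, flow now 22.
No augmenting path remains; maximum flow = 22.
By max-flow min-cut, the minimum cut capacity equals the max flow.
In the residual graph, reachable from Plant: {Plant, v2, v3, v4, v5, v6}.
Min-cut edges: Plant→City (10), v3→City (6), v5→City (6); capacity 10 + 6 + 6 = 22.

22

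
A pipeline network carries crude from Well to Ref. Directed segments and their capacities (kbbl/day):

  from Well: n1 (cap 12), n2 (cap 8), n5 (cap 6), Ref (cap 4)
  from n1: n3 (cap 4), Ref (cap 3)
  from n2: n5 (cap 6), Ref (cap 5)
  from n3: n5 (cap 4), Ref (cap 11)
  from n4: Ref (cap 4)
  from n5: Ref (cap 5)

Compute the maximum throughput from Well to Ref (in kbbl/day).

21

Augment Well→Ref: bottleneck 4, flow now 4.
Augment Well→n1→Ref: bottleneck 3, flow now 7.
Augment Well→n2→Ref: bottleneck 5, flow now 12.
Augment Well→n5→Ref: bottleneck 5, flow now 17.
Augment Well→n1→n3→Ref: bottleneck 4, flow now 21.
No augmenting path remains; maximum flow = 21.
In the residual graph, reachable from Well: {Well, n1, n2, n5}.
Min-cut edges: Well→Ref (4), n1→n3 (4), n1→Ref (3), n2→Ref (5), n5→Ref (5); capacity 4 + 4 + 3 + 5 + 5 = 21.
This cut is saturated, so no flow can exceed 21.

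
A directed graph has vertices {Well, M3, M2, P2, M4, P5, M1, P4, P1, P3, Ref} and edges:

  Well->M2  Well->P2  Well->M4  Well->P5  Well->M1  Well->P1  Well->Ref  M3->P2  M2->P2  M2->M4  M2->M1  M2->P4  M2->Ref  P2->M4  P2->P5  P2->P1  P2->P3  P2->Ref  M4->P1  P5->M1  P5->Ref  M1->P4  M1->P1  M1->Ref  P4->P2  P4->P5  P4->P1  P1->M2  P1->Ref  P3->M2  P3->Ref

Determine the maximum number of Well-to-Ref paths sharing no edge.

7

Assign every edge capacity 1; by Menger, the answer equals the max flow.
Path Well→Ref (+1); total 1.
Path Well→M2→Ref (+1); total 2.
Path Well→P2→Ref (+1); total 3.
Path Well→P5→Ref (+1); total 4.
Path Well→M1→Ref (+1); total 5.
Path Well→P1→Ref (+1); total 6.
Path Well→M4→P1→M2→P2→P3→Ref (+1); total 7.
No residual Well→Ref path; max flow = 7.
Certifying cut of size 7: {Well→M1, Well→M2, Well→M4, Well→P1, Well→P2, Well→P5, Well→Ref}.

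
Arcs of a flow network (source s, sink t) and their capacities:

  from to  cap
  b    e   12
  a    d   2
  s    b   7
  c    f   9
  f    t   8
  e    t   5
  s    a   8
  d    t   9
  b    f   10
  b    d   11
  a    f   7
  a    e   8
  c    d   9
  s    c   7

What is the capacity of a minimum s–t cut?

Augment s→a→d→t: bottleneck 2, flow now 2.
Augment s→a→e→t: bottleneck 5, flow now 7.
Augment s→a→f→t: bottleneck 1, flow now 8.
Augment s→b→d→t: bottleneck 7, flow now 15.
Augment s→c→f→t: bottleneck 7, flow now 22.
No augmenting path remains; maximum flow = 22.
By max-flow min-cut, the minimum cut capacity equals the max flow.
In the residual graph, reachable from s: {s}.
Min-cut edges: s→a (8), s→b (7), s→c (7); capacity 8 + 7 + 7 = 22.

22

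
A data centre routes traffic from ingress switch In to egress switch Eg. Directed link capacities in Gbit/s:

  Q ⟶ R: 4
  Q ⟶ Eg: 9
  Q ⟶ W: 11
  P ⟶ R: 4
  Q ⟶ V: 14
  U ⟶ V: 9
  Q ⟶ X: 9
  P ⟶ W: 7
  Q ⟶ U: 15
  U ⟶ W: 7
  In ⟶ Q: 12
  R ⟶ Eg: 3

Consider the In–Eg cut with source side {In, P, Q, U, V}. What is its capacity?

51

Edges leaving {In, P, Q, U, V}: P→R (4), P→W (7), Q→R (4), Q→W (11), Q→X (9), Q→Eg (9), U→W (7).
Cut capacity = 4 + 7 + 4 + 11 + 9 + 9 + 7 = 51.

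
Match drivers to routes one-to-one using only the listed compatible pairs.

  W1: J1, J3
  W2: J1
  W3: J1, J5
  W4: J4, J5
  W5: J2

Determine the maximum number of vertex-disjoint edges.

Unit-capacity flow: source→left, listed edges, right→sink; max matching = max flow.
Augmenting path W1→J1 (+1); matched 1.
Augmenting path W3→J5 (+1); matched 2.
Augmenting path W4→J4 (+1); matched 3.
Augmenting path W5→J2 (+1); matched 4.
Augmenting path W2→J1→W1→J3 (+1); matched 5.
No augmenting path remains; maximum matching = 5.
König certificate: {W1, W2, W3, W4, W5} is a vertex cover of size 5 (every listed pair touches it), so no matching can be larger.

5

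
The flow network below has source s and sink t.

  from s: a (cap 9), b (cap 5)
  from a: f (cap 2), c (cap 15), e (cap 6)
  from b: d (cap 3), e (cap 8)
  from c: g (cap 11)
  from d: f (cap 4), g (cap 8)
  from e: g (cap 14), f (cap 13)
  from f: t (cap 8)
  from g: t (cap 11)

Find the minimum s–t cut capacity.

Augment s→a→f→t: bottleneck 2, flow now 2.
Augment s→a→c→g→t: bottleneck 7, flow now 9.
Augment s→b→d→f→t: bottleneck 3, flow now 12.
Augment s→b→e→f→t: bottleneck 2, flow now 14.
No augmenting path remains; maximum flow = 14.
By max-flow min-cut, the minimum cut capacity equals the max flow.
In the residual graph, reachable from s: {s}.
Min-cut edges: s→a (9), s→b (5); capacity 9 + 5 = 14.

14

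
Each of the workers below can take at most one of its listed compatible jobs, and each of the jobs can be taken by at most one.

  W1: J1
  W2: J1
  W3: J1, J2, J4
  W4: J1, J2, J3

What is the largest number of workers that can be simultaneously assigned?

3

Unit-capacity flow: source→left, listed edges, right→sink; max matching = max flow.
Augmenting path W1→J1 (+1); matched 1.
Augmenting path W3→J2 (+1); matched 2.
Augmenting path W4→J3 (+1); matched 3.
No augmenting path remains; maximum matching = 3.
König certificate: {W3, W4, J1} is a vertex cover of size 3 (every listed pair touches it), so no matching can be larger.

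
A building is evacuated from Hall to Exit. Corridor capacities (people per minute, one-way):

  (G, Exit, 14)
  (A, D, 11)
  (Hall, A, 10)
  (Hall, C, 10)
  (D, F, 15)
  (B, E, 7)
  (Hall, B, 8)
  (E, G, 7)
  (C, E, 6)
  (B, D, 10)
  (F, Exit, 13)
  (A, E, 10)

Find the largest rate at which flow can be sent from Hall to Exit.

Augment Hall→A→D→F→Exit: bottleneck 10, flow now 10.
Augment Hall→B→D→F→Exit: bottleneck 3, flow now 13.
Augment Hall→B→E→G→Exit: bottleneck 5, flow now 18.
Augment Hall→C→E→G→Exit: bottleneck 2, flow now 20.
No augmenting path remains; maximum flow = 20.
In the residual graph, reachable from Hall: {Hall, A, B, C, D, E, F}.
Min-cut edges: E→G (7), F→Exit (13); capacity 7 + 13 = 20.
This cut is saturated, so no flow can exceed 20.

20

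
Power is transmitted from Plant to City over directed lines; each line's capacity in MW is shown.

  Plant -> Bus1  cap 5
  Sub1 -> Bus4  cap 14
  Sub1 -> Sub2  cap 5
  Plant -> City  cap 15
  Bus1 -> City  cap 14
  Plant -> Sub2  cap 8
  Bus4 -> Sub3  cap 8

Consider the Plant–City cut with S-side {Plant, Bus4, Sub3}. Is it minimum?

No — its capacity is 28, but the minimum cut has capacity 20.

Given cut capacity: 8 + 5 + 15 = 28.
Augment Plant→City: bottleneck 15, flow now 15.
Augment Plant→Bus1→City: bottleneck 5, flow now 20.
No augmenting path remains; maximum flow = 20.
In the residual graph, reachable from Plant: {Plant, Sub2}.
Min-cut edges: Plant→Bus1 (5), Plant→City (15); capacity 5 + 15 = 20.
Cut capacity 28 exceeds the max flow 20, so it is not minimum.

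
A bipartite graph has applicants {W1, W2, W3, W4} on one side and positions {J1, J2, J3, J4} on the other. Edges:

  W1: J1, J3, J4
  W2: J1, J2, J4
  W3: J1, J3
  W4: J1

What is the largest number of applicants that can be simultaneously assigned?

Unit-capacity flow: source→left, listed edges, right→sink; max matching = max flow.
Augmenting path W1→J1 (+1); matched 1.
Augmenting path W2→J2 (+1); matched 2.
Augmenting path W3→J3 (+1); matched 3.
Augmenting path W4→J1→W1→J4 (+1); matched 4.
No augmenting path remains; maximum matching = 4.
König certificate: {W1, W2, W3, W4} is a vertex cover of size 4 (every listed pair touches it), so no matching can be larger.

4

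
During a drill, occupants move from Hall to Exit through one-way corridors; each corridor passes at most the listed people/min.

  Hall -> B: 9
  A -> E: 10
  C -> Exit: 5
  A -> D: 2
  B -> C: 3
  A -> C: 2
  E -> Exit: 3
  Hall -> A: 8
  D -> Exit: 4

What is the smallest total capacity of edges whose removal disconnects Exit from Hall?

Augment Hall→A→C→Exit: bottleneck 2, flow now 2.
Augment Hall→A→D→Exit: bottleneck 2, flow now 4.
Augment Hall→A→E→Exit: bottleneck 3, flow now 7.
Augment Hall→B→C→Exit: bottleneck 3, flow now 10.
No augmenting path remains; maximum flow = 10.
By max-flow min-cut, the minimum cut capacity equals the max flow.
In the residual graph, reachable from Hall: {Hall, A, B, E}.
Min-cut edges: A→C (2), A→D (2), B→C (3), E→Exit (3); capacity 2 + 2 + 3 + 3 = 10.

10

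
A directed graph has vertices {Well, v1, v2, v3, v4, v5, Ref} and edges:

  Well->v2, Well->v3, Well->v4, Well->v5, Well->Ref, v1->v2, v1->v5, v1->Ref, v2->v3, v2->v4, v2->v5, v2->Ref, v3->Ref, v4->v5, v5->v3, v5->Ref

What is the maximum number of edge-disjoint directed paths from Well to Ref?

Assign every edge capacity 1; by Menger, the answer equals the max flow.
Path Well→Ref (+1); total 1.
Path Well→v2→Ref (+1); total 2.
Path Well→v3→Ref (+1); total 3.
Path Well→v5→Ref (+1); total 4.
No residual Well→Ref path; max flow = 4.
Certifying cut of size 4: {Well→Ref, Well→v2, v3→Ref, v5→Ref}.

4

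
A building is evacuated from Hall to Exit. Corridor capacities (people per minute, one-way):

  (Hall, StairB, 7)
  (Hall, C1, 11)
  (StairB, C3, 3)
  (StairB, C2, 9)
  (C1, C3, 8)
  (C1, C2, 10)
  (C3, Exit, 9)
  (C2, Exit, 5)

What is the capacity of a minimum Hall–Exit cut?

Augment Hall→StairB→C3→Exit: bottleneck 3, flow now 3.
Augment Hall→StairB→C2→Exit: bottleneck 4, flow now 7.
Augment Hall→C1→C3→Exit: bottleneck 6, flow now 13.
Augment Hall→C1→C2→Exit: bottleneck 1, flow now 14.
No augmenting path remains; maximum flow = 14.
By max-flow min-cut, the minimum cut capacity equals the max flow.
In the residual graph, reachable from Hall: {Hall, StairB, C1, C3, C2}.
Min-cut edges: C3→Exit (9), C2→Exit (5); capacity 9 + 5 = 14.

14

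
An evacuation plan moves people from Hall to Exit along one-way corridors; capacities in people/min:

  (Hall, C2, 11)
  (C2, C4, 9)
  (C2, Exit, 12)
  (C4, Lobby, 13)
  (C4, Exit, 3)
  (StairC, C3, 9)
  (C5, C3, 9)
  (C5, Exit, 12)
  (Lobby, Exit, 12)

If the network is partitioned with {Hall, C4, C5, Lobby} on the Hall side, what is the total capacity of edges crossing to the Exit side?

47

Edges leaving {Hall, C4, C5, Lobby}: Hall→C2 (11), C4→Exit (3), C5→C3 (9), C5→Exit (12), Lobby→Exit (12).
Cut capacity = 11 + 3 + 9 + 12 + 12 = 47.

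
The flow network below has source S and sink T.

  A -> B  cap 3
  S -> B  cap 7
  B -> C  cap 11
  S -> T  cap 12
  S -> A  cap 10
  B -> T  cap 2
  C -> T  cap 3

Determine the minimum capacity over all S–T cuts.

Augment S→T: bottleneck 12, flow now 12.
Augment S→B→T: bottleneck 2, flow now 14.
Augment S→B→C→T: bottleneck 3, flow now 17.
No augmenting path remains; maximum flow = 17.
By max-flow min-cut, the minimum cut capacity equals the max flow.
In the residual graph, reachable from S: {S, A, B, C}.
Min-cut edges: S→T (12), B→T (2), C→T (3); capacity 12 + 2 + 3 = 17.

17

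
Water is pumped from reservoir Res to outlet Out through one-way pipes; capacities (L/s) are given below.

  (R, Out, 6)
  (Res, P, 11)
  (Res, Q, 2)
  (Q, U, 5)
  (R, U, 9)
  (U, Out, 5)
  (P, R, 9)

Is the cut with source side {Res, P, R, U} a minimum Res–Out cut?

Given cut capacity: 2 + 6 + 5 = 13.
Augment Res→P→R→Out: bottleneck 6, flow now 6.
Augment Res→Q→U→Out: bottleneck 2, flow now 8.
Augment Res→P→R→U→Out: bottleneck 3, flow now 11.
No augmenting path remains; maximum flow = 11.
In the residual graph, reachable from Res: {Res, P}.
Min-cut edges: Res→Q (2), P→R (9); capacity 2 + 9 = 11.
Cut capacity 13 exceeds the max flow 11, so it is not minimum.

No — its capacity is 13, but the minimum cut has capacity 11.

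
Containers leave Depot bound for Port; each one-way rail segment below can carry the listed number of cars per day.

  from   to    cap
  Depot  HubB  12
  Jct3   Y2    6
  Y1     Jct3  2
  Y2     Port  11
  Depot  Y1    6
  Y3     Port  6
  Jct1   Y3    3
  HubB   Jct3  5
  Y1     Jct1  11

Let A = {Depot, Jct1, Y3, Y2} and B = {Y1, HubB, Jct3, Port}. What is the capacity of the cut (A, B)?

Edges leaving {Depot, Jct1, Y3, Y2}: Depot→Y1 (6), Depot→HubB (12), Y3→Port (6), Y2→Port (11).
Cut capacity = 6 + 12 + 6 + 11 = 35.

35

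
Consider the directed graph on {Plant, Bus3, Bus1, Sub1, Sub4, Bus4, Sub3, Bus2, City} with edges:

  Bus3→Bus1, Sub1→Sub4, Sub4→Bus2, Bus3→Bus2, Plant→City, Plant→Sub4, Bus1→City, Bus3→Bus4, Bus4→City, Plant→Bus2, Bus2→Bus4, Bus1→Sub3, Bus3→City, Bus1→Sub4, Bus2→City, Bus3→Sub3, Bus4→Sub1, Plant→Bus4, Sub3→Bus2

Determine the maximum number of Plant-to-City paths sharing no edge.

Assign every edge capacity 1; by Menger, the answer equals the max flow.
Path Plant→City (+1); total 1.
Path Plant→Bus4→City (+1); total 2.
Path Plant→Bus2→City (+1); total 3.
No residual Plant→City path; max flow = 3.
Certifying cut of size 3: {Bus2→City, Bus4→City, Plant→City}.

3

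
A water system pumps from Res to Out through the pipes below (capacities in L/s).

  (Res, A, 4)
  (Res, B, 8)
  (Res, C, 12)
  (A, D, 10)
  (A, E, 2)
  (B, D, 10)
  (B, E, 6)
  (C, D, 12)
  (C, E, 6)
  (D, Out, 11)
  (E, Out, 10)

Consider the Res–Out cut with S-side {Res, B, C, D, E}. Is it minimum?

Given cut capacity: 4 + 11 + 10 = 25.
Augment Res→A→D→Out: bottleneck 4, flow now 4.
Augment Res→B→D→Out: bottleneck 7, flow now 11.
Augment Res→B→E→Out: bottleneck 1, flow now 12.
Augment Res→C→E→Out: bottleneck 6, flow now 18.
Augment Res→C→D→A→E→Out: bottleneck 2, flow now 20. (uses reverse residual edge)
Augment Res→C→D→B→E→Out: bottleneck 1, flow now 21. (uses reverse residual edge)
No augmenting path remains; maximum flow = 21.
In the residual graph, reachable from Res: {Res, A, B, C, D, E}.
Min-cut edges: D→Out (11), E→Out (10); capacity 11 + 10 = 21.
Cut capacity 25 exceeds the max flow 21, so it is not minimum.

No — its capacity is 25, but the minimum cut has capacity 21.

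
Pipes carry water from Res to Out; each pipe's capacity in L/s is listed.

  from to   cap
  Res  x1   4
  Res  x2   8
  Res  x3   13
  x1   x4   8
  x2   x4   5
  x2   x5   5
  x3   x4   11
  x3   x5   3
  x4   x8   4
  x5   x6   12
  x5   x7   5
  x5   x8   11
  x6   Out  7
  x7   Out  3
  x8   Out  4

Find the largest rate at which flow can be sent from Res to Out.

12

Augment Res→x1→x4→x8→Out: bottleneck 4, flow now 4.
Augment Res→x2→x5→x6→Out: bottleneck 5, flow now 9.
Augment Res→x3→x5→x6→Out: bottleneck 2, flow now 11.
Augment Res→x3→x5→x7→Out: bottleneck 1, flow now 12.
No augmenting path remains; maximum flow = 12.
In the residual graph, reachable from Res: {Res, x1, x2, x3, x4}.
Min-cut edges: x2→x5 (5), x3→x5 (3), x4→x8 (4); capacity 5 + 3 + 4 = 12.
This cut is saturated, so no flow can exceed 12.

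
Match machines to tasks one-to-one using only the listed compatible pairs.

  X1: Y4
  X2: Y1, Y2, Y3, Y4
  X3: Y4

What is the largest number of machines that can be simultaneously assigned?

2

Unit-capacity flow: source→left, listed edges, right→sink; max matching = max flow.
Augmenting path X1→Y4 (+1); matched 1.
Augmenting path X2→Y1 (+1); matched 2.
No augmenting path remains; maximum matching = 2.
König certificate: {X2, Y4} is a vertex cover of size 2 (every listed pair touches it), so no matching can be larger.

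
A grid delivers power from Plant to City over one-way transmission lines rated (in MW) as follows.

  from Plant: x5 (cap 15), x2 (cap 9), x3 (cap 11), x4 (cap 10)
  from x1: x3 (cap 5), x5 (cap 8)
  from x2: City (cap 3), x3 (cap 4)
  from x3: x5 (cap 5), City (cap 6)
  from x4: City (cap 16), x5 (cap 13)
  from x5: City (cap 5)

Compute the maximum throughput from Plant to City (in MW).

Augment Plant→x2→City: bottleneck 3, flow now 3.
Augment Plant→x3→City: bottleneck 6, flow now 9.
Augment Plant→x4→City: bottleneck 10, flow now 19.
Augment Plant→x5→City: bottleneck 5, flow now 24.
No augmenting path remains; maximum flow = 24.
In the residual graph, reachable from Plant: {Plant, x2, x3, x5}.
Min-cut edges: Plant→x4 (10), x2→City (3), x3→City (6), x5→City (5); capacity 10 + 3 + 6 + 5 = 24.
This cut is saturated, so no flow can exceed 24.

24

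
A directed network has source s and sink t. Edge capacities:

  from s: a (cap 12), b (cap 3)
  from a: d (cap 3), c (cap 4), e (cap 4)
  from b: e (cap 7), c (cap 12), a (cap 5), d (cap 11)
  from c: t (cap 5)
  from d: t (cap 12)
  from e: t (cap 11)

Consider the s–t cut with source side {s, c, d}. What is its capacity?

Edges leaving {s, c, d}: s→a (12), s→b (3), c→t (5), d→t (12).
Cut capacity = 12 + 3 + 5 + 12 = 32.

32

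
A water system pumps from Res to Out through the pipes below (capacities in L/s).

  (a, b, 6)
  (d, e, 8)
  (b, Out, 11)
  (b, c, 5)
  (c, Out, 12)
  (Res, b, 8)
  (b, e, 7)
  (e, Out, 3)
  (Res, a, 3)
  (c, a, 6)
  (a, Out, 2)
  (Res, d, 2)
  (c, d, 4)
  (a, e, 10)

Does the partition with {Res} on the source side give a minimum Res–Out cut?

Given cut capacity: 3 + 8 + 2 = 13.
Augment Res→a→Out: bottleneck 2, flow now 2.
Augment Res→b→Out: bottleneck 8, flow now 10.
Augment Res→a→b→Out: bottleneck 1, flow now 11.
Augment Res→d→e→Out: bottleneck 2, flow now 13.
No augmenting path remains; maximum flow = 13.
Cut capacity 13 equals the max flow, so it is a minimum cut.

Yes — it is a minimum cut (capacity 13).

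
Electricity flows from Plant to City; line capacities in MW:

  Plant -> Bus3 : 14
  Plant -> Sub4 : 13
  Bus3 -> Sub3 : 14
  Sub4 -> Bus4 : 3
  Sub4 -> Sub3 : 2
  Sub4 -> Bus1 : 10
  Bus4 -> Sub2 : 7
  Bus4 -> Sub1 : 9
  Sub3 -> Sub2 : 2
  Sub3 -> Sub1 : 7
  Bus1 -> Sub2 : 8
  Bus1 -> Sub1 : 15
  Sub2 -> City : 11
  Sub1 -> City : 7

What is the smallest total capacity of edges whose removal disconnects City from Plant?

18

Augment Plant→Bus3→Sub3→Sub2→City: bottleneck 2, flow now 2.
Augment Plant→Bus3→Sub3→Sub1→City: bottleneck 7, flow now 9.
Augment Plant→Sub4→Bus4→Sub2→City: bottleneck 3, flow now 12.
Augment Plant→Sub4→Bus1→Sub2→City: bottleneck 6, flow now 18.
No augmenting path remains; maximum flow = 18.
By max-flow min-cut, the minimum cut capacity equals the max flow.
In the residual graph, reachable from Plant: {Plant, Bus3, Sub4, Bus4, Sub3, Bus1, Sub2, Sub1}.
Min-cut edges: Sub2→City (11), Sub1→City (7); capacity 11 + 7 = 18.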